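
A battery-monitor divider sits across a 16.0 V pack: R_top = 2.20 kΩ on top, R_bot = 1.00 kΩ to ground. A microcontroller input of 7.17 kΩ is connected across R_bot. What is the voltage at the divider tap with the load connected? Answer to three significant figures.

V_out ≈ 4.56 V

The load sits in parallel with R_bot: R_bot‖R_L = (1.00 × 7.17) / (1.00 + 7.17) = 0.8776 kΩ.
V_out = 16.0 × 0.8776 / (2.20 + 0.8776) = 16.0 × 0.8776/3.078 = 4.56 V.
(Unloaded it would have been 5.00 V.)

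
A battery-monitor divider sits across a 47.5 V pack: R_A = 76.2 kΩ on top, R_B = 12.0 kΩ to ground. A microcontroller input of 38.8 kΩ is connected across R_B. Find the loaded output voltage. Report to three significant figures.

V_out ≈ 5.10 V

The load sits in parallel with R_B: R_B‖R_L = (12.0 × 38.8) / (12.0 + 38.8) = 9.165 kΩ.
V_out = 47.5 × 9.165 / (76.2 + 9.165) = 47.5 × 9.165/85.37 = 5.10 V.
(Unloaded it would have been 6.46 V.)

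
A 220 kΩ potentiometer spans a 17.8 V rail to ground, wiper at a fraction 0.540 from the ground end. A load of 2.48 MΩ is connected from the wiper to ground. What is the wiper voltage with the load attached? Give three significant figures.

The wiper splits the pot into (1−α)R = 101.2 kΩ above and αR = 118.8 kΩ below.
Lower section ‖ load = 113.4 kΩ.
V_wiper = 17.8 × 113.4/(101.2 + 113.4) = 9.40 V.

V ≈ 9.40 V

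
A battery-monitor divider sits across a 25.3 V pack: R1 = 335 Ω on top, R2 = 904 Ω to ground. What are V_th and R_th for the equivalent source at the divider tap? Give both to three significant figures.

V_th is the open-circuit tap voltage: 25.3 × 904/(335 + 904) = 18.5 V.
With the supply zeroed, R1 and R2 appear in parallel from the tap: R_th = R1‖R2 = (335 × 904)/1239 = 244 Ω.

V_th = 18.5 V, R_th = 244 Ω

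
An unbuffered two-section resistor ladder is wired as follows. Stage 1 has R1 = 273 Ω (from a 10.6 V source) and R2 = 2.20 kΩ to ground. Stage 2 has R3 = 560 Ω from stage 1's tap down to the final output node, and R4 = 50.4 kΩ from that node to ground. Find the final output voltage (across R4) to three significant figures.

V_out ≈ 9.28 V

Stage 2 presents R3+R4 = 50960 Ω as a load on stage 1's tap.
Stage 1's lower leg becomes R2‖(R3+R4) = 2109 Ω, so V_mid = 10.6 × 2109/2382 = 9.385 V.
Stage 2 is itself unloaded: V_out = V_mid × R4/(R3+R4) = 9.385 × 50400/50960 = 9.28 V.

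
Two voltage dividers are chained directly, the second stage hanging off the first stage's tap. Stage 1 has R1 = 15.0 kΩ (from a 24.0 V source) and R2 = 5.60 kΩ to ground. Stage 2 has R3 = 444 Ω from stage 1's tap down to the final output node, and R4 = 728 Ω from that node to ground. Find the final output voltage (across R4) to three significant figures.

V_out ≈ 0.905 V

Stage 2 presents R3+R4 = 1172 Ω as a load on stage 1's tap.
Stage 1's lower leg becomes R2‖(R3+R4) = 969.2 Ω, so V_mid = 24.0 × 969.2/15970 = 1.457 V.
Stage 2 is itself unloaded: V_out = V_mid × R4/(R3+R4) = 1.457 × 728/1172 = 0.905 V.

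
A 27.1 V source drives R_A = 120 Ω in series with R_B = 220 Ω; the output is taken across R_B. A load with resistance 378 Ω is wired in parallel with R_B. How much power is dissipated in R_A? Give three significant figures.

Total resistance from the source is R_A + (R_B‖R_L) = 259.1 Ω, so I = 27.1/259.1 Ω = 104.6 mA.
P = I²·R_A = (104.6 mA)² × 120 Ω = 1310 mW.

P ≈ 1310 mW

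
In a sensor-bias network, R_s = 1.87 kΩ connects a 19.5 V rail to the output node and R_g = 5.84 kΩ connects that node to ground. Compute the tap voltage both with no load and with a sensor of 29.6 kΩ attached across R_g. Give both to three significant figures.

Unloaded: 14.8 V; loaded: 14.1 V

Open-circuit: V = 19.5 × 5.84/(1.87 + 5.84) = 14.8 V.
With the load, R_g becomes R_g‖R_L = 4.878 kΩ, so V = 19.5 × 4.878/6.748 = 14.1 V.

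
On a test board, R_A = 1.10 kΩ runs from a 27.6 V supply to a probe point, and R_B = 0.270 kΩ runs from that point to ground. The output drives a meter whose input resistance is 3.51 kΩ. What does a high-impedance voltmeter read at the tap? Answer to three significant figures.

V_out ≈ 5.12 V

The load sits in parallel with R_B: R_B‖R_L = (270 × 3510) / (270 + 3510) = 250.7 Ω.
V_out = 27.6 × 250.7 / (1100 + 250.7) = 27.6 × 250.7/1351 = 5.12 V.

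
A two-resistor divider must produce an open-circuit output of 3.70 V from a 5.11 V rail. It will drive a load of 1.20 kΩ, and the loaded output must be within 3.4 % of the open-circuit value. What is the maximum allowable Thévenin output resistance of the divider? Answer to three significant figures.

Loading drop = R_th/(R_th + R_L) ≤ 0.0340, so R_th ≤ R_L · ε/(1−ε) = 1.20 kΩ × 0.0340/0.9660 = 42.2 Ω.
(Any R1, R2 with R2/(R1+R2) = 0.724 and R1‖R2 ≤ 42.2 Ω will meet the spec.)

R_th ≤ 42.2 Ω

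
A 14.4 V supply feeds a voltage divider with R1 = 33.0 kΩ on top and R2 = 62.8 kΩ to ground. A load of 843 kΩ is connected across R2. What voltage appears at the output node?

The load sits in parallel with R2: R2‖R_L = (62.8 × 843) / (62.8 + 843) = 58.45 kΩ.
V_out = 14.4 × 58.45 / (33.0 + 58.45) = 14.4 × 58.45/91.45 = 9.20 V.
(Unloaded it would have been 9.44 V.)

V_out ≈ 9.20 V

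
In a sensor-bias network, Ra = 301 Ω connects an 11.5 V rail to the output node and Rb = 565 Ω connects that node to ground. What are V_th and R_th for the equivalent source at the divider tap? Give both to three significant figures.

V_th = 7.50 V, R_th = 196 Ω

V_th is the open-circuit tap voltage: 11.5 × 565/(301 + 565) = 7.50 V.
With the supply zeroed, Ra and Rb appear in parallel from the tap: R_th = Ra‖Rb = (301 × 565)/866.0 = 196 Ω.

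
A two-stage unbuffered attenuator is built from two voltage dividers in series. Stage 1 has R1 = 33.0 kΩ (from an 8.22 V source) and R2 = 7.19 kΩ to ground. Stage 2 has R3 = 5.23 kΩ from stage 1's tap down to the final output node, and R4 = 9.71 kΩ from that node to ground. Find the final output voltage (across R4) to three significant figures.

V_out ≈ 0.685 V

Stage 2 presents R3+R4 = 14.94 kΩ as a load on stage 1's tap.
Stage 1's lower leg becomes R2‖(R3+R4) = 4.854 kΩ, so V_mid = 8.22 × 4.854/37.85 = 1.054 V.
Stage 2 is itself unloaded: V_out = V_mid × R4/(R3+R4) = 1.054 × 9.71/14.94 = 0.685 V.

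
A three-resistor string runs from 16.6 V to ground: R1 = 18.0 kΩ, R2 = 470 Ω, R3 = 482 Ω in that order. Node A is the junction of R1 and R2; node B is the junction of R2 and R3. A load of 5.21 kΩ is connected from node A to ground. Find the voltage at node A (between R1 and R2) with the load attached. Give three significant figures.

V ≈ 0.711 V

Below node A the series string R2+R3 = 952.0 Ω sits in parallel with the 5210 Ω load: 804.9 Ω.
V_A = 16.6 × 804.9/(18000 + 804.9) = 0.711 V.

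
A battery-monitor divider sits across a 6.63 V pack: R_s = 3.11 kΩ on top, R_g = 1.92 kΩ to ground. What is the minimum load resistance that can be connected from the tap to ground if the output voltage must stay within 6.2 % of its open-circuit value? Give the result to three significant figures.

R_L(min) ≈ 18.0 kΩ

Output resistance R_th = R_s‖R_g = (3.11 × 1.92)/5.030 = 1.187 kΩ.
The fractional drop is R_th/(R_th + R_L); requiring this ≤ 0.0620 gives R_L ≥ R_th(1/0.0620 − 1) = 1.187 × 15.13 = 18.0 kΩ.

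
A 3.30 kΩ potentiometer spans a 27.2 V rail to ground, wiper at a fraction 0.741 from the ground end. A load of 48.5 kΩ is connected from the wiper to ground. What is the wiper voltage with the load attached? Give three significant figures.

V ≈ 19.9 V

The wiper splits the pot into (1−α)R = 854.7 Ω above and αR = 2445 Ω below.
Lower section ‖ load = 2328 Ω.
V_wiper = 27.2 × 2328/(854.7 + 2328) = 19.9 V.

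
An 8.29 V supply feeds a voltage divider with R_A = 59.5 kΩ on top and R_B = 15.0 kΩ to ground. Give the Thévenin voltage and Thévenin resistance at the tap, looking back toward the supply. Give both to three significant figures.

V_th = 1.67 V, R_th = 12.0 kΩ

V_th is the open-circuit tap voltage: 8.29 × 15.0/(59.5 + 15.0) = 1.67 V.
With the supply zeroed, R_A and R_B appear in parallel from the tap: R_th = R_A‖R_B = (59.5 × 15.0)/74.50 = 12.0 kΩ.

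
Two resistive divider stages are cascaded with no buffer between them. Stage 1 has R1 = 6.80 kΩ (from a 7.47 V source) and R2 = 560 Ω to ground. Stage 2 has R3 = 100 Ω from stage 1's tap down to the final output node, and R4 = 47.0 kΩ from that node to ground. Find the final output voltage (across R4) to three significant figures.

Stage 2 presents R3+R4 = 47100 Ω as a load on stage 1's tap.
Stage 1's lower leg becomes R2‖(R3+R4) = 553.4 Ω, so V_mid = 7.47 × 553.4/7353 = 0.5622 V.
Stage 2 is itself unloaded: V_out = V_mid × R4/(R3+R4) = 0.5622 × 47000/47100 = 0.561 V.

V_out ≈ 0.561 V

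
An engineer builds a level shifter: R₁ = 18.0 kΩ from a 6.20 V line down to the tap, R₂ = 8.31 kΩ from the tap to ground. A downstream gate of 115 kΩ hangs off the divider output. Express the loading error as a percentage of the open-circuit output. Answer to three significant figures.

The divider's output (Thévenin) resistance is R₁‖R₂ = 5.685 kΩ.
Fractional drop under load = R_th/(R_th + R_L) = 5.685 / (5.685 + 115) = 0.04711.
So the output falls by 4.71 %.

4.71 %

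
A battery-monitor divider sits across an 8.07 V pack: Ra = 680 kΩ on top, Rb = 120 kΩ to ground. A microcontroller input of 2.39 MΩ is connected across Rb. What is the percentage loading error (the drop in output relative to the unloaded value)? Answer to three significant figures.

4.09 %

The divider's output (Thévenin) resistance is Ra‖Rb = 102.0 kΩ.
Fractional drop under load = R_th/(R_th + R_L) = 102.0 / (102.0 + 2390) = 0.04093.
So the output falls by 4.09 %.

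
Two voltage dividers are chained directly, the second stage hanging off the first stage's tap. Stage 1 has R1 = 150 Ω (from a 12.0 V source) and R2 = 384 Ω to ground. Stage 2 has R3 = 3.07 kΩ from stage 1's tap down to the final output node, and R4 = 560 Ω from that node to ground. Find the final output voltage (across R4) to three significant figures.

Stage 2 presents R3+R4 = 3630 Ω as a load on stage 1's tap.
Stage 1's lower leg becomes R2‖(R3+R4) = 347.3 Ω, so V_mid = 12.0 × 347.3/497.3 = 8.380 V.
Stage 2 is itself unloaded: V_out = V_mid × R4/(R3+R4) = 8.380 × 560/3630 = 1.29 V.

V_out ≈ 1.29 V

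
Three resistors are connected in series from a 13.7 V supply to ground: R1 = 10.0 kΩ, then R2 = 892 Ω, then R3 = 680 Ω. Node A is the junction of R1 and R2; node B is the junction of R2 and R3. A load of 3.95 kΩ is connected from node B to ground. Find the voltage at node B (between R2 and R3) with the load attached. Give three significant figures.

V ≈ 0.693 V

At node B, R3 is in parallel with the load: R3‖R_L = 580.1 Ω.
Below node A the resistance is R2 + (R3‖R_L) = 1472 Ω, so V_A = 13.7 × 1472/11470 = 1.758 V.
Then V_B = V_A × (R3‖R_L)/(R2 + R3‖R_L) = 1.758 × 580.1/1472 = 0.693 V.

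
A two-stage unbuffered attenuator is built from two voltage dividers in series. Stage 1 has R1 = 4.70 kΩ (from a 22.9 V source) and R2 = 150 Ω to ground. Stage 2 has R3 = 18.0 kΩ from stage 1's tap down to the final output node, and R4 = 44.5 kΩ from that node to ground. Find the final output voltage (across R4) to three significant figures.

V_out ≈ 0.503 V

Stage 2 presents R3+R4 = 62500 Ω as a load on stage 1's tap.
Stage 1's lower leg becomes R2‖(R3+R4) = 149.6 Ω, so V_mid = 22.9 × 149.6/4850 = 0.7066 V.
Stage 2 is itself unloaded: V_out = V_mid × R4/(R3+R4) = 0.7066 × 44500/62500 = 0.503 V.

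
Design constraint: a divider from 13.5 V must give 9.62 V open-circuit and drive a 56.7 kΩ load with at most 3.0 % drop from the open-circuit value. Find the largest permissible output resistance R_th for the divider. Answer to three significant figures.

R_th ≤ 1.75 kΩ

Loading drop = R_th/(R_th + R_L) ≤ 0.0300, so R_th ≤ R_L · ε/(1−ε) = 56.7 kΩ × 0.0300/0.9700 = 1.75 kΩ.
(Any R1, R2 with R2/(R1+R2) = 0.713 and R1‖R2 ≤ 1.75 kΩ will meet the spec.)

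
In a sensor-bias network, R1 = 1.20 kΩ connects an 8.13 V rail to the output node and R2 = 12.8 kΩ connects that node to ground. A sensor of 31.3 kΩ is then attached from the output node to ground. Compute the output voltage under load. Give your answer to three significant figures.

V_out ≈ 7.18 V

The load sits in parallel with R2: R2‖R_L = (12.8 × 31.3) / (12.8 + 31.3) = 9.085 kΩ.
V_out = 8.13 × 9.085 / (1.20 + 9.085) = 8.13 × 9.085/10.28 = 7.18 V.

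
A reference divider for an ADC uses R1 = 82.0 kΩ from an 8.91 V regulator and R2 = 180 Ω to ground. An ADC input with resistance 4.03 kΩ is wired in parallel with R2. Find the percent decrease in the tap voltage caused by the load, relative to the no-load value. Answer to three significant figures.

4.27 %

The divider's output (Thévenin) resistance is R1‖R2 = 179.6 Ω.
Fractional drop under load = R_th/(R_th + R_L) = 179.6 / (179.6 + 4030) = 0.04267.
So the output falls by 4.27 %.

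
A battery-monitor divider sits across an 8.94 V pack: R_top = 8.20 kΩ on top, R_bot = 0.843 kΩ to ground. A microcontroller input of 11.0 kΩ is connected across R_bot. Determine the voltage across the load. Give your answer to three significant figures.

V_out ≈ 0.779 V

The load sits in parallel with R_bot: R_bot‖R_L = (843 × 11000) / (843 + 11000) = 783.0 Ω.
V_out = 8.94 × 783.0 / (8200 + 783.0) = 8.94 × 783.0/8983 = 0.779 V.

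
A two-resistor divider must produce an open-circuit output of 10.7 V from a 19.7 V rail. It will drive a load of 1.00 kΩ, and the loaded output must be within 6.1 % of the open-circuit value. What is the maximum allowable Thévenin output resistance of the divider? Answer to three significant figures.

R_th ≤ 65.0 Ω

Loading drop = R_th/(R_th + R_L) ≤ 0.0610, so R_th ≤ R_L · ε/(1−ε) = 1.00 kΩ × 0.0610/0.9390 = 65.0 Ω.
(Any R1, R2 with R2/(R1+R2) = 0.543 and R1‖R2 ≤ 65.0 Ω will meet the spec.)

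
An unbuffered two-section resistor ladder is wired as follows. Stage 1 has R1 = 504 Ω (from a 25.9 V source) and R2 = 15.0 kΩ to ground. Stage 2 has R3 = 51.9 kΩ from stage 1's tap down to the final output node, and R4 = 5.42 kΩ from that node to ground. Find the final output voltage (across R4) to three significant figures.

V_out ≈ 2.35 V

Stage 2 presents R3+R4 = 57320 Ω as a load on stage 1's tap.
Stage 1's lower leg becomes R2‖(R3+R4) = 11890 Ω, so V_mid = 25.9 × 11890/12390 = 24.85 V.
Stage 2 is itself unloaded: V_out = V_mid × R4/(R3+R4) = 24.85 × 5420/57320 = 2.35 V.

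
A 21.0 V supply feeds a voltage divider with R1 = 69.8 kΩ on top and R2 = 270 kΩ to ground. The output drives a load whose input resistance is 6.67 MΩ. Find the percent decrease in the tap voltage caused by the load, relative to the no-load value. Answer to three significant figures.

The divider's output (Thévenin) resistance is R1‖R2 = 55.46 kΩ.
Fractional drop under load = R_th/(R_th + R_L) = 55.46 / (55.46 + 6670) = 0.008247.
So the output falls by 0.825 %.

0.825 %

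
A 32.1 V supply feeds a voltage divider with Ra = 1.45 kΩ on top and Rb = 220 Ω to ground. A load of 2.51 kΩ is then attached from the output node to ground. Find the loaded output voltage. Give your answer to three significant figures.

V_out ≈ 3.93 V

The load sits in parallel with Rb: Rb‖R_L = (220 × 2510) / (220 + 2510) = 202.3 Ω.
V_out = 32.1 × 202.3 / (1450 + 202.3) = 32.1 × 202.3/1652 = 3.93 V.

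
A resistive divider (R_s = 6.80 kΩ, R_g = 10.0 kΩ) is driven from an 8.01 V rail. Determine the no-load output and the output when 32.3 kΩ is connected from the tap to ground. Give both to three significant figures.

Unloaded: 4.77 V; loaded: 4.24 V

Open-circuit: V = 8.01 × 10.0/(6.80 + 10.0) = 4.77 V.
With the load, R_g becomes R_g‖R_L = 7.636 kΩ, so V = 8.01 × 7.636/14.44 = 4.24 V.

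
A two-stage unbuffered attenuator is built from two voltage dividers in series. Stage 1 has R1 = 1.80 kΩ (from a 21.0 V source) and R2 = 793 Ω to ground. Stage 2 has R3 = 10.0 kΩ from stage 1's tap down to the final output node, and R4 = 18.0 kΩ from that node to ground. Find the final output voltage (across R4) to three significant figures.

Stage 2 presents R3+R4 = 28000 Ω as a load on stage 1's tap.
Stage 1's lower leg becomes R2‖(R3+R4) = 771.2 Ω, so V_mid = 21.0 × 771.2/2571 = 6.298 V.
Stage 2 is itself unloaded: V_out = V_mid × R4/(R3+R4) = 6.298 × 18000/28000 = 4.05 V.

V_out ≈ 4.05 V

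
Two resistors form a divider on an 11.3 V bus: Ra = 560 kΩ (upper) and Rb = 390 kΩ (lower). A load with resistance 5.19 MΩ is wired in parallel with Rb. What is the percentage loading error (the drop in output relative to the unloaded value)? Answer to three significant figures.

4.24 %

The divider's output (Thévenin) resistance is Ra‖Rb = 229.9 kΩ.
Fractional drop under load = R_th/(R_th + R_L) = 229.9 / (229.9 + 5190) = 0.04242.
So the output falls by 4.24 %.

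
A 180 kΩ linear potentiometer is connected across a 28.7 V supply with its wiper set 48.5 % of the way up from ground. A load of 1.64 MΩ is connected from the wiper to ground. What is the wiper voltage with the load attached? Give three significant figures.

V ≈ 13.5 V

The wiper splits the pot into (1−α)R = 92.70 kΩ above and αR = 87.30 kΩ below.
Lower section ‖ load = 82.89 kΩ.
V_wiper = 28.7 × 82.89/(92.70 + 82.89) = 13.5 V.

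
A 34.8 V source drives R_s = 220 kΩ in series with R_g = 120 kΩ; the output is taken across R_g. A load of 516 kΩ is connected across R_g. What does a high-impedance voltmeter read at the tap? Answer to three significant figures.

V_out ≈ 10.7 V

The load sits in parallel with R_g: R_g‖R_L = (120 × 516) / (120 + 516) = 97.36 kΩ.
V_out = 34.8 × 97.36 / (220 + 97.36) = 34.8 × 97.36/317.4 = 10.7 V.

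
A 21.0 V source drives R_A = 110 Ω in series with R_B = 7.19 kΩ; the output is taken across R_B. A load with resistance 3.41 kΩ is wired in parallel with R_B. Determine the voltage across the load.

The load sits in parallel with R_B: R_B‖R_L = (7190 × 3410) / (7190 + 3410) = 2313 Ω.
V_out = 21.0 × 2313 / (110 + 2313) = 21.0 × 2313/2423 = 20.0 V.

V_out ≈ 20.0 V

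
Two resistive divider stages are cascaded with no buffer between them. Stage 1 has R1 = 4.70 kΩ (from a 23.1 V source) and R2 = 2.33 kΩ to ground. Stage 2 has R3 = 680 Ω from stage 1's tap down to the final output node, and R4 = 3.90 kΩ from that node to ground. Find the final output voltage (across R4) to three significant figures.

Stage 2 presents R3+R4 = 4580 Ω as a load on stage 1's tap.
Stage 1's lower leg becomes R2‖(R3+R4) = 1544 Ω, so V_mid = 23.1 × 1544/6244 = 5.713 V.
Stage 2 is itself unloaded: V_out = V_mid × R4/(R3+R4) = 5.713 × 3900/4580 = 4.86 V.

V_out ≈ 4.86 V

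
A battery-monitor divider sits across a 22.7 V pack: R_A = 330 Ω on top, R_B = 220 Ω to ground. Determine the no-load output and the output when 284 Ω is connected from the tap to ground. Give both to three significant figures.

Open-circuit: V = 22.7 × 220/(330 + 220) = 9.08 V.
With the load, R_B becomes R_B‖R_L = 124.0 Ω, so V = 22.7 × 124.0/454.0 = 6.20 V.

Unloaded: 9.08 V; loaded: 6.20 V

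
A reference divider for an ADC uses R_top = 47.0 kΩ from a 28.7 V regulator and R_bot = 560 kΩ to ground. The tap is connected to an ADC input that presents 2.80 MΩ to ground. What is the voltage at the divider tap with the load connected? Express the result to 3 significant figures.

V_out ≈ 26.1 V

The load sits in parallel with R_bot: R_bot‖R_L = (560 × 2800) / (560 + 2800) = 466.7 kΩ.
V_out = 28.7 × 466.7 / (47.0 + 466.7) = 28.7 × 466.7/513.7 = 26.1 V.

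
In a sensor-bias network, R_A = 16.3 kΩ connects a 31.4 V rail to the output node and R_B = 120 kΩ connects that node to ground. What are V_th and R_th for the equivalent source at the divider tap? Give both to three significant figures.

V_th is the open-circuit tap voltage: 31.4 × 120/(16.3 + 120) = 27.6 V.
With the supply zeroed, R_A and R_B appear in parallel from the tap: R_th = R_A‖R_B = (16.3 × 120)/136.3 = 14.4 kΩ.

V_th = 27.6 V, R_th = 14.4 kΩ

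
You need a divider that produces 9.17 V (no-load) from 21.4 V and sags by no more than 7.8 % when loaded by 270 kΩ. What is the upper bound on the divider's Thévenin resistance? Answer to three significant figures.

R_th ≤ 22.8 kΩ

Loading drop = R_th/(R_th + R_L) ≤ 0.0780, so R_th ≤ R_L · ε/(1−ε) = 270 kΩ × 0.0780/0.9220 = 22.8 kΩ.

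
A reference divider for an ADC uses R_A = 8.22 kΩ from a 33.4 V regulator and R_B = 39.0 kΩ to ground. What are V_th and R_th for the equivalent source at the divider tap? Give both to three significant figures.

V_th = 27.6 V, R_th = 6.79 kΩ

V_th is the open-circuit tap voltage: 33.4 × 39.0/(8.22 + 39.0) = 27.6 V.
With the supply zeroed, R_A and R_B appear in parallel from the tap: R_th = R_A‖R_B = (8.22 × 39.0)/47.22 = 6.79 kΩ.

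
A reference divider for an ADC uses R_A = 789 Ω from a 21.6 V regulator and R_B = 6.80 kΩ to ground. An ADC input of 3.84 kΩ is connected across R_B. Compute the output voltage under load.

The load sits in parallel with R_B: R_B‖R_L = (6800 × 3840) / (6800 + 3840) = 2454 Ω.
V_out = 21.6 × 2454 / (789 + 2454) = 21.6 × 2454/3243 = 16.3 V.

V_out ≈ 16.3 V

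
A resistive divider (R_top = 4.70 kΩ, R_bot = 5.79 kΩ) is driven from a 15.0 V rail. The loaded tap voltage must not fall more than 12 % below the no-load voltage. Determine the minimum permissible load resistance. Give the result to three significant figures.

R_L(min) ≈ 19.0 kΩ

Output resistance R_th = R_top‖R_bot = (4.70 × 5.79)/10.49 = 2.594 kΩ.
The fractional drop is R_th/(R_th + R_L); requiring this ≤ 0.120 gives R_L ≥ R_th(1/0.120 − 1) = 2.594 × 7.333 = 19.0 kΩ.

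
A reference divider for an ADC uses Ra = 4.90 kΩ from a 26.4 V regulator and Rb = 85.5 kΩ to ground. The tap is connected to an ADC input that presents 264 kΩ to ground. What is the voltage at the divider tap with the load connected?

The load sits in parallel with Rb: Rb‖R_L = (85.5 × 264) / (85.5 + 264) = 64.58 kΩ.
V_out = 26.4 × 64.58 / (4.90 + 64.58) = 26.4 × 64.58/69.48 = 24.5 V.
(Unloaded it would have been 25.0 V.)

V_out ≈ 24.5 V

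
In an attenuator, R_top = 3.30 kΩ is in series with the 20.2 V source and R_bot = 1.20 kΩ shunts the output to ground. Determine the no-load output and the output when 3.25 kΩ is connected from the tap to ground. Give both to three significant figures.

Unloaded: 5.39 V; loaded: 4.24 V

Open-circuit: V = 20.2 × 1.20/(3.30 + 1.20) = 5.39 V.
With the load, R_bot becomes R_bot‖R_L = 0.8764 kΩ, so V = 20.2 × 0.8764/4.176 = 4.24 V.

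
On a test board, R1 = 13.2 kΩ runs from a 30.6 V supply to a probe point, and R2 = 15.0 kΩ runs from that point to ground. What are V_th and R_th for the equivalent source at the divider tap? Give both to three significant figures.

V_th = 16.3 V, R_th = 7.02 kΩ

V_th is the open-circuit tap voltage: 30.6 × 15.0/(13.2 + 15.0) = 16.3 V.
With the supply zeroed, R1 and R2 appear in parallel from the tap: R_th = R1‖R2 = (13.2 × 15.0)/28.20 = 7.02 kΩ.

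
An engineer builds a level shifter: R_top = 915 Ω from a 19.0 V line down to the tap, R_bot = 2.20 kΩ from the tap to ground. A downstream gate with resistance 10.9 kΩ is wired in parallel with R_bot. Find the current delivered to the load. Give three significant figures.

R_bot‖R_L = 1831 Ω; V_out = 19.0 × 1831/2746 = 12.67 V.
I_L = V_out / R_L = 12.67 / 10.9 kΩ = 1.16 mA.

I_L ≈ 1.16 mA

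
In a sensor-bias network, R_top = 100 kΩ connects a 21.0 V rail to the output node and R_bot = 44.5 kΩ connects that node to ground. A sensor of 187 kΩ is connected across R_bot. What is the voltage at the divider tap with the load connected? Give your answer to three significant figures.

V_out ≈ 5.55 V

The load sits in parallel with R_bot: R_bot‖R_L = (44.5 × 187) / (44.5 + 187) = 35.95 kΩ.
V_out = 21.0 × 35.95 / (100 + 35.95) = 21.0 × 35.95/135.9 = 5.55 V.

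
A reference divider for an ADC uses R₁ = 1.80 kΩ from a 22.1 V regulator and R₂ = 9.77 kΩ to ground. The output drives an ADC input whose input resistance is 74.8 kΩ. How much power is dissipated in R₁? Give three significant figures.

Total resistance from the source is R₁ + (R₂‖R_L) = 10.44 kΩ, so I = 22.1/10.44 kΩ = 2.117 mA.
P = I²·R₁ = (2.117 mA)² × 1.80 kΩ = 8.06 mW.

P ≈ 8.06 mW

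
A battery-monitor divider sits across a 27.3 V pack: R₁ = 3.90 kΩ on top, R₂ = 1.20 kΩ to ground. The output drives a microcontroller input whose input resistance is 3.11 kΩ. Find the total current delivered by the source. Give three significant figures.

R₂‖R_L = 0.8659 kΩ, so the source sees R₁ + R₂‖R_L = 4.766 kΩ.
I = 27.3 V / 4.766 kΩ = 5.73 mA.

I ≈ 5.73 mA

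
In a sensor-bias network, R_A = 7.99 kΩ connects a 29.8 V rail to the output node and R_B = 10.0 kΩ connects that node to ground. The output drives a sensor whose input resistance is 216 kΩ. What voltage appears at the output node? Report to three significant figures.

V_out ≈ 16.2 V

The load sits in parallel with R_B: R_B‖R_L = (10.0 × 216) / (10.0 + 216) = 9.558 kΩ.
V_out = 29.8 × 9.558 / (7.99 + 9.558) = 29.8 × 9.558/17.55 = 16.2 V.
(Unloaded it would have been 16.6 V.)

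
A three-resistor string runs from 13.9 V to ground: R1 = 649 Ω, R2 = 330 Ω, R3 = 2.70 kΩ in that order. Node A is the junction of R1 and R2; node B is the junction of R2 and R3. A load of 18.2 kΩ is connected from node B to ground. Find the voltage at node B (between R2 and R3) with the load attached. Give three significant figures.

V ≈ 9.81 V

At node B, R3 is in parallel with the load: R3‖R_L = 2351 Ω.
Below node A the resistance is R2 + (R3‖R_L) = 2681 Ω, so V_A = 13.9 × 2681/3330 = 11.19 V.
Then V_B = V_A × (R3‖R_L)/(R2 + R3‖R_L) = 11.19 × 2351/2681 = 9.81 V.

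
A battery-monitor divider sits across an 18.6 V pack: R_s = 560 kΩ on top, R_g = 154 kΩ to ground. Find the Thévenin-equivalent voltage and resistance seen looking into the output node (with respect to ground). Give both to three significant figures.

V_th is the open-circuit tap voltage: 18.6 × 154/(560 + 154) = 4.01 V.
With the supply zeroed, R_s and R_g appear in parallel from the tap: R_th = R_s‖R_g = (560 × 154)/714.0 = 121 kΩ.

V_th = 4.01 V, R_th = 121 kΩ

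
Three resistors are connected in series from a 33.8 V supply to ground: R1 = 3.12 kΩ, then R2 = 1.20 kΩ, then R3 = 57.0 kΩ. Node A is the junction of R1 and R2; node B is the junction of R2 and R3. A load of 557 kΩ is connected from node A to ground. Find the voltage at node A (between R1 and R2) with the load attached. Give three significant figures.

Below node A the series string R2+R3 = 58.20 kΩ sits in parallel with the 557 kΩ load: 52.69 kΩ.
V_A = 33.8 × 52.69/(3.12 + 52.69) = 31.9 V.

V ≈ 31.9 V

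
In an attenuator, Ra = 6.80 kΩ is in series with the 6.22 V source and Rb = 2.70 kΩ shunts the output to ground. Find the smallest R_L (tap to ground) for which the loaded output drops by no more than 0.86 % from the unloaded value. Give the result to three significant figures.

R_L(min) ≈ 223 kΩ

Output resistance R_th = Ra‖Rb = (6.80 × 2.70)/9.500 = 1.933 kΩ.
The fractional drop is R_th/(R_th + R_L); requiring this ≤ 0.00860 gives R_L ≥ R_th(1/0.00860 − 1) = 1.933 × 115.3 = 223 kΩ.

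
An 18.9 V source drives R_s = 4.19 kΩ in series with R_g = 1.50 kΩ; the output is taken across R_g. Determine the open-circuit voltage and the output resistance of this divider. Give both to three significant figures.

V_th = 4.98 V, R_th = 1.10 kΩ

V_th is the open-circuit tap voltage: 18.9 × 1.50/(4.19 + 1.50) = 4.98 V.
With the supply zeroed, R_s and R_g appear in parallel from the tap: R_th = R_s‖R_g = (4.19 × 1.50)/5.690 = 1.10 kΩ.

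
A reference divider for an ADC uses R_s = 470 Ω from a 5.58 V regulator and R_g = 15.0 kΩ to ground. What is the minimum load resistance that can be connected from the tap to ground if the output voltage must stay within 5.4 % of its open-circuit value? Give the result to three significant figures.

Output resistance R_th = R_s‖R_g = (470 × 15000)/15470 = 455.7 Ω.
The fractional drop is R_th/(R_th + R_L); requiring this ≤ 0.0540 gives R_L ≥ R_th(1/0.0540 − 1) = 455.7 × 17.52 = 7.98 kΩ.

R_L(min) ≈ 7.98 kΩ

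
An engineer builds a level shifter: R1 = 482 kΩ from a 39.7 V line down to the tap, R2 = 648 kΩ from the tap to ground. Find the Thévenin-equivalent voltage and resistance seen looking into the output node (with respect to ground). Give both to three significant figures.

V_th is the open-circuit tap voltage: 39.7 × 648/(482 + 648) = 22.8 V.
With the supply zeroed, R1 and R2 appear in parallel from the tap: R_th = R1‖R2 = (482 × 648)/1130 = 276 kΩ.

V_th = 22.8 V, R_th = 276 kΩ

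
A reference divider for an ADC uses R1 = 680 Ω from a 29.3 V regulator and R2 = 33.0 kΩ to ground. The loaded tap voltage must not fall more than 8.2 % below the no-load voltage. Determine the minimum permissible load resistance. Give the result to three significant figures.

R_L(min) ≈ 7.46 kΩ

Output resistance R_th = R1‖R2 = (680 × 33000)/33680 = 666.3 Ω.
The fractional drop is R_th/(R_th + R_L); requiring this ≤ 0.0820 gives R_L ≥ R_th(1/0.0820 − 1) = 666.3 × 11.20 = 7.46 kΩ.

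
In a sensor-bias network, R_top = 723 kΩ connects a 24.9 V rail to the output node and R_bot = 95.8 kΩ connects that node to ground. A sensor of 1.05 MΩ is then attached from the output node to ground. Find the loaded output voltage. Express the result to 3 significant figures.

The load sits in parallel with R_bot: R_bot‖R_L = (95.8 × 1050) / (95.8 + 1050) = 87.79 kΩ.
V_out = 24.9 × 87.79 / (723 + 87.79) = 24.9 × 87.79/810.8 = 2.70 V.

V_out ≈ 2.70 V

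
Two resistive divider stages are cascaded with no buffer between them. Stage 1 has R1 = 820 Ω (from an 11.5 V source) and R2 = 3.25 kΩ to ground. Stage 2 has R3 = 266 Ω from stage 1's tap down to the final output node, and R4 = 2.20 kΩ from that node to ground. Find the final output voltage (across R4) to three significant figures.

Stage 2 presents R3+R4 = 2466 Ω as a load on stage 1's tap.
Stage 1's lower leg becomes R2‖(R3+R4) = 1402 Ω, so V_mid = 11.5 × 1402/2222 = 7.256 V.
Stage 2 is itself unloaded: V_out = V_mid × R4/(R3+R4) = 7.256 × 2200/2466 = 6.47 V.

V_out ≈ 6.47 V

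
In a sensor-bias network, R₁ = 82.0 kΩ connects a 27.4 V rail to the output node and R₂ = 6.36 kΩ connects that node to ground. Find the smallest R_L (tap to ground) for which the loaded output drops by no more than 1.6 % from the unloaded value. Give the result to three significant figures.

Output resistance R_th = R₁‖R₂ = (82.0 × 6.36)/88.36 = 5.902 kΩ.
The fractional drop is R_th/(R_th + R_L); requiring this ≤ 0.0160 gives R_L ≥ R_th(1/0.0160 − 1) = 5.902 × 61.50 = 363 kΩ.

R_L(min) ≈ 363 kΩ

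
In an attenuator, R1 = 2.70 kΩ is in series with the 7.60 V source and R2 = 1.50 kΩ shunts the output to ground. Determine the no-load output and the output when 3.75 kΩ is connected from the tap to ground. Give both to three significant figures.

Open-circuit: V = 7.60 × 1.50/(2.70 + 1.50) = 2.71 V.
With the load, R2 becomes R2‖R_L = 1.071 kΩ, so V = 7.60 × 1.071/3.771 = 2.16 V.

Unloaded: 2.71 V; loaded: 2.16 V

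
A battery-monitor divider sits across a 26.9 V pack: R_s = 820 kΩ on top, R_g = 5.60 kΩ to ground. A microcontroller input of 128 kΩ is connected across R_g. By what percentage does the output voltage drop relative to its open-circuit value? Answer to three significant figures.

4.16 %

The divider's output (Thévenin) resistance is R_s‖R_g = 5.562 kΩ.
Fractional drop under load = R_th/(R_th + R_L) = 5.562 / (5.562 + 128) = 0.04164.
So the output falls by 4.16 %.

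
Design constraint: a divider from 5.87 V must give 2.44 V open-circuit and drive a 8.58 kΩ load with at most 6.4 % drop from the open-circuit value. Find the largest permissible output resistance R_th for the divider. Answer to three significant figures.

Loading drop = R_th/(R_th + R_L) ≤ 0.0640, so R_th ≤ R_L · ε/(1−ε) = 8.58 kΩ × 0.0640/0.9360 = 587 Ω.

R_th ≤ 587 Ω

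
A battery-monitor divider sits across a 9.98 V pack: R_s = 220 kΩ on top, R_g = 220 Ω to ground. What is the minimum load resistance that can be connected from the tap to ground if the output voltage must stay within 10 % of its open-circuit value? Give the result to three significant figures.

Output resistance R_th = R_s‖R_g = (220000 × 220)/220200 = 219.8 Ω.
The fractional drop is R_th/(R_th + R_L); requiring this ≤ 0.100 gives R_L ≥ R_th(1/0.100 − 1) = 219.8 × 9.000 = 1.98 kΩ.

R_L(min) ≈ 1.98 kΩ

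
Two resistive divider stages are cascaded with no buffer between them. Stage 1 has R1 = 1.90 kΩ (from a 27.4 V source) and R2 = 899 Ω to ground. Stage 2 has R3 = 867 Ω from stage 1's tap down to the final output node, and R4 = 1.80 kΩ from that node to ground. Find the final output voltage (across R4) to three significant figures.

V_out ≈ 4.83 V

Stage 2 presents R3+R4 = 2667 Ω as a load on stage 1's tap.
Stage 1's lower leg becomes R2‖(R3+R4) = 672.4 Ω, so V_mid = 27.4 × 672.4/2572 = 7.162 V.
Stage 2 is itself unloaded: V_out = V_mid × R4/(R3+R4) = 7.162 × 1800/2667 = 4.83 V.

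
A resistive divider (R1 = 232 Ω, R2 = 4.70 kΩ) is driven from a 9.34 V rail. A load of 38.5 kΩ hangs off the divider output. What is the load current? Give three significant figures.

I_L ≈ 0.230 mA

R2‖R_L = 4189 Ω; V_out = 9.34 × 4189/4421 = 8.850 V.
I_L = V_out / R_L = 8.850 / 38.5 kΩ = 0.230 mA.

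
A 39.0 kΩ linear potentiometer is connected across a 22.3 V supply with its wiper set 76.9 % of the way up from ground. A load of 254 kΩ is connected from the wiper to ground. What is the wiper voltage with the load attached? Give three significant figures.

The wiper splits the pot into (1−α)R = 9.009 kΩ above and αR = 29.99 kΩ below.
Lower section ‖ load = 26.82 kΩ.
V_wiper = 22.3 × 26.82/(9.009 + 26.82) = 16.7 V.

V ≈ 16.7 V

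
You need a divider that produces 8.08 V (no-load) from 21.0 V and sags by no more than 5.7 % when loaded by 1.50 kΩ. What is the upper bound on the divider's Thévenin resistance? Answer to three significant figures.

Loading drop = R_th/(R_th + R_L) ≤ 0.0570, so R_th ≤ R_L · ε/(1−ε) = 1.50 kΩ × 0.0570/0.9430 = 90.7 Ω.
(Any R1, R2 with R2/(R1+R2) = 0.385 and R1‖R2 ≤ 90.7 Ω will meet the spec.)

R_th ≤ 90.7 Ω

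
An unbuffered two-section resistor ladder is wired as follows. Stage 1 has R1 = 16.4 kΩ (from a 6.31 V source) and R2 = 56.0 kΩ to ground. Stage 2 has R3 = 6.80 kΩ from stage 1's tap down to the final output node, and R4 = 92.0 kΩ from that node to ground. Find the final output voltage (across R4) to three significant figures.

Stage 2 presents R3+R4 = 98.80 kΩ as a load on stage 1's tap.
Stage 1's lower leg becomes R2‖(R3+R4) = 35.74 kΩ, so V_mid = 6.31 × 35.74/52.14 = 4.325 V.
Stage 2 is itself unloaded: V_out = V_mid × R4/(R3+R4) = 4.325 × 92.0/98.80 = 4.03 V.

V_out ≈ 4.03 V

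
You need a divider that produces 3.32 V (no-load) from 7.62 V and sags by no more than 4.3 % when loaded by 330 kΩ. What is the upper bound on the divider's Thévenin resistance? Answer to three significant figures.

R_th ≤ 14.8 kΩ

Loading drop = R_th/(R_th + R_L) ≤ 0.0430, so R_th ≤ R_L · ε/(1−ε) = 330 kΩ × 0.0430/0.9570 = 14.8 kΩ.
(Any R1, R2 with R2/(R1+R2) = 0.436 and R1‖R2 ≤ 14.8 kΩ will meet the spec.)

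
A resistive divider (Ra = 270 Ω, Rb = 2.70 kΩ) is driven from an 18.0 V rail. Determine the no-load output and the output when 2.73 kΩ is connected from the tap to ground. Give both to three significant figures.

Unloaded: 16.4 V; loaded: 15.0 V

Open-circuit: V = 18.0 × 2700/(270 + 2700) = 16.4 V.
With the load, Rb becomes Rb‖R_L = 1357 Ω, so V = 18.0 × 1357/1627 = 15.0 V.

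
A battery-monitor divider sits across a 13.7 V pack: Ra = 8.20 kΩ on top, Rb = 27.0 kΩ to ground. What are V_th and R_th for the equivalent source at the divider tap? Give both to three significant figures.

V_th is the open-circuit tap voltage: 13.7 × 27.0/(8.20 + 27.0) = 10.5 V.
With the supply zeroed, Ra and Rb appear in parallel from the tap: R_th = Ra‖Rb = (8.20 × 27.0)/35.20 = 6.29 kΩ.

V_th = 10.5 V, R_th = 6.29 kΩ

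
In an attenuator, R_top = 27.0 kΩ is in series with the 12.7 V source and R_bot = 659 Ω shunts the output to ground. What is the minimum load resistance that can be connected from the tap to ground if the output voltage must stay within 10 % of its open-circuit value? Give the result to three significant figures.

R_L(min) ≈ 5.79 kΩ

Output resistance R_th = R_top‖R_bot = (27000 × 659)/27660 = 643.3 Ω.
The fractional drop is R_th/(R_th + R_L); requiring this ≤ 0.100 gives R_L ≥ R_th(1/0.100 − 1) = 643.3 × 9.000 = 5.79 kΩ.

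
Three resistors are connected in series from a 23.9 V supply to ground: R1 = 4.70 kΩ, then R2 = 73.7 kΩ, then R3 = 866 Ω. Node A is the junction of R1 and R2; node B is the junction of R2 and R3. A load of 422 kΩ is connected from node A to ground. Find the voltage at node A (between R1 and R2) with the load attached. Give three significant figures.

V ≈ 22.2 V

Below node A the series string R2+R3 = 74570 Ω sits in parallel with the 422000 Ω load: 63370 Ω.
V_A = 23.9 × 63370/(4700 + 63370) = 22.2 V.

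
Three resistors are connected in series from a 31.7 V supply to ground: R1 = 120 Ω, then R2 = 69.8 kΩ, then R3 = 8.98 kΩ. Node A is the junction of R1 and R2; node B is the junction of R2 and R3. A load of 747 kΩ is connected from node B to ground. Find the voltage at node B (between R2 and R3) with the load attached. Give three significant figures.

V ≈ 3.57 V

At node B, R3 is in parallel with the load: R3‖R_L = 8873 Ω.
Below node A the resistance is R2 + (R3‖R_L) = 78670 Ω, so V_A = 31.7 × 78670/78790 = 31.65 V.
Then V_B = V_A × (R3‖R_L)/(R2 + R3‖R_L) = 31.65 × 8873/78670 = 3.57 V.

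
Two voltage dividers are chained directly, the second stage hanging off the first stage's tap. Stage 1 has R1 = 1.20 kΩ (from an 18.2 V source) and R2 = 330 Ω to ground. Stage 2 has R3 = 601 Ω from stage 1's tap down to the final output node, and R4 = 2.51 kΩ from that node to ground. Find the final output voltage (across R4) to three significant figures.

V_out ≈ 2.92 V

Stage 2 presents R3+R4 = 3111 Ω as a load on stage 1's tap.
Stage 1's lower leg becomes R2‖(R3+R4) = 298.4 Ω, so V_mid = 18.2 × 298.4/1498 = 3.624 V.
Stage 2 is itself unloaded: V_out = V_mid × R4/(R3+R4) = 3.624 × 2510/3111 = 2.92 V.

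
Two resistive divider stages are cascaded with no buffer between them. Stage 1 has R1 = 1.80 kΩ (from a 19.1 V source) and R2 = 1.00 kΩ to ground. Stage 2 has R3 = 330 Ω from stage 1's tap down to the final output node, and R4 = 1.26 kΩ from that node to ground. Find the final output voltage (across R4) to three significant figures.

Stage 2 presents R3+R4 = 1590 Ω as a load on stage 1's tap.
Stage 1's lower leg becomes R2‖(R3+R4) = 613.9 Ω, so V_mid = 19.1 × 613.9/2414 = 4.857 V.
Stage 2 is itself unloaded: V_out = V_mid × R4/(R3+R4) = 4.857 × 1260/1590 = 3.85 V.

V_out ≈ 3.85 V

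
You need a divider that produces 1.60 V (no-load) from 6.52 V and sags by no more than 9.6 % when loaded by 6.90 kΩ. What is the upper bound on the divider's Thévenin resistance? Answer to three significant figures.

Loading drop = R_th/(R_th + R_L) ≤ 0.0960, so R_th ≤ R_L · ε/(1−ε) = 6.90 kΩ × 0.0960/0.9040 = 733 Ω.
(Any R1, R2 with R2/(R1+R2) = 0.245 and R1‖R2 ≤ 733 Ω will meet the spec.)

R_th ≤ 733 Ω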